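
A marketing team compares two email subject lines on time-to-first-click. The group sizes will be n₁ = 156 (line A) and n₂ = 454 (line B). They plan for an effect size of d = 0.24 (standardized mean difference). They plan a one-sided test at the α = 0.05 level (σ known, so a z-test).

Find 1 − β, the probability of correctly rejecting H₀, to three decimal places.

Power ≈ 0.827

Noncentrality parameter: δ = d / √(1/n₁ + 1/n₂) = 0.24 / √(1/156 + 1/454) = 2.5860
Critical value for a one-sided test at α = 0.05: z_α = 1.645.
Power = P(Z > 1.645 − δ) = Φ(0.941) = 0.8267.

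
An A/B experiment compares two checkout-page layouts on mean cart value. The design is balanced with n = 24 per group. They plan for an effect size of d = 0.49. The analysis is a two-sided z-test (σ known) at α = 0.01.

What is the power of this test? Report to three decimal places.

Power ≈ 0.190

Noncentrality parameter: δ = d·√(n/2) = 0.49 × √(24/2) = 1.6974
Two-sided α = 0.01 → critical value z_{0.005} = 2.576.
Power = Φ(δ − 2.576) + Φ(−δ − 2.576) = Φ(-0.878) + Φ(-4.273) = 0.1899 + 0.0000 = 0.1899.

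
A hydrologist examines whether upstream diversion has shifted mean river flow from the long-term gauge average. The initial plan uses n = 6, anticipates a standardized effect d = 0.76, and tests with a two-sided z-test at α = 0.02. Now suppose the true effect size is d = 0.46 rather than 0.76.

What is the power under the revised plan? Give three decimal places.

Power ≈ 0.115

With d = 0.46: δ = d·√n = 0.46 × √6 = 1.1268. Critical value z_{0.01} = 2.326.
Revised power = Φ(δ − 2.326) + Φ(−δ − 2.326) = Φ(-1.200) + Φ(-3.453) = 0.1152 + 0.0003 = 0.1154.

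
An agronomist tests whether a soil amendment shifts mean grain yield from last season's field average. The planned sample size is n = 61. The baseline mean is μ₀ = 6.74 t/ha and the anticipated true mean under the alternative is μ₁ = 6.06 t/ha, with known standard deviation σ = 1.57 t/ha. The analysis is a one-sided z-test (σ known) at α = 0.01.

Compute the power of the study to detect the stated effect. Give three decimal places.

Power ≈ 0.855

Standardized effect: d = |μ₁ − μ₀| / σ = |6.06 − 6.74| / 1.57 = 0.4331
Noncentrality parameter: δ = d·√n = 0.4331 × √61 = 3.3828
One-sided α = 0.01 → critical value z_{0.01} = 2.326.
Power = Φ(δ − 2.326) = Φ(1.056) = 0.8546.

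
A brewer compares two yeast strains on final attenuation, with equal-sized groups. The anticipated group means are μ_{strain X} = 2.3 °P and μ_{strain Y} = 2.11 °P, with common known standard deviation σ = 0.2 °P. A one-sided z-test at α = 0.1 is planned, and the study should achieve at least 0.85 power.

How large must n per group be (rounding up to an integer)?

Standardized effect: d = |μ_{strain X} − μ_{strain Y}| / σ = |2.3 − 2.11| / 0.2 = 0.9500
For power 0.85 need Φ(δ − z_{0.1}) = 0.85, so δ = z_{0.1} + z_{0.15} = 1.282 + 1.036 = 2.318.
δ = d·√(n/2) ⇒ n = 2(δ/d)² = 2 × (2.318 / 0.9500)² = 11.91.
Round up to the next whole unit.

n = 12 per group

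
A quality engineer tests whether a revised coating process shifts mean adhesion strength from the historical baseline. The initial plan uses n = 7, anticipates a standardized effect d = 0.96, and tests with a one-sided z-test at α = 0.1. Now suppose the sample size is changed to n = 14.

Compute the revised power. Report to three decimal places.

With n = 14: δ = d·√n = 0.96 × √14 = 3.5920. Critical value z_{0.1} = 1.282.
Revised power = P(Z > 1.282 − δ) = Φ(2.310) = 0.9896.

Power ≈ 0.990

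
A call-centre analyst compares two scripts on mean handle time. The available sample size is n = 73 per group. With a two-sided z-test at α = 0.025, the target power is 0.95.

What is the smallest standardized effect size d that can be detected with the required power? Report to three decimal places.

d ≈ 0.643

Required noncentrality: δ = z_{0.0125} + z_{0.05} = 2.241 + 1.645 = 3.886.
(The second rejection-region term Φ(−δ − z_{α/2}) is negligible and dropped.)
δ = d·√(n/2) ⇒ d = δ/√(n/2) = 3.886/√(73/2) = 0.6433.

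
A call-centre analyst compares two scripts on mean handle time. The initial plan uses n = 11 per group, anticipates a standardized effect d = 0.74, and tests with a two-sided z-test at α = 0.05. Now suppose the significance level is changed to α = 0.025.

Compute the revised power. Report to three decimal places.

δ = d·√(n/2) = 0.74 × √(11/2) = 1.7355 (unchanged). New critical value: z_{0.0125} = 2.241.
Revised power = Φ(δ − 2.241) + Φ(−δ − 2.241) = Φ(-0.506) + Φ(-3.977) = 0.3064 + 0.0000 = 0.3065.

Power ≈ 0.306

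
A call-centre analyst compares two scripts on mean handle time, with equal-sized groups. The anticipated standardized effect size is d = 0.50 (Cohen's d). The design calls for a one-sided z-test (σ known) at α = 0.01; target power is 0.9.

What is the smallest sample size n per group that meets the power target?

Set Φ(δ − 2.326) = 0.9; then δ − 2.326 = Φ⁻¹(0.9) = 1.282, giving δ = 3.608.
δ = d·√(n/2) ⇒ n = 2(δ/d)² = 2 × (3.608 / 0.50)² = 104.14.
Round up to the next whole unit.

n = 105 per group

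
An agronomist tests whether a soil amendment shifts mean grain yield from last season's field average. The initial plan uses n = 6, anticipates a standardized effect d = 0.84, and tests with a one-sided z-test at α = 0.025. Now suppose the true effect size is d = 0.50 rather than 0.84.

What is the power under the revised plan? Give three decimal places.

With d = 0.50: δ = d·√n = 0.50 × √6 = 1.2247. Critical value z_{0.025} = 1.960.
Revised power = Φ(δ − 1.960) = Φ(-0.735) = 0.2311.

Power ≈ 0.231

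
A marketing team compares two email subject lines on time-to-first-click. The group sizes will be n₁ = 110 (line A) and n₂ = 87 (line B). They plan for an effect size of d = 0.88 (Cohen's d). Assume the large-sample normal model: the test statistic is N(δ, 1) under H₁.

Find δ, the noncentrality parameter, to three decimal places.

The noncentrality parameter scales effect size by the design's sample-size factor: δ = d / √(1/n₁ + 1/n₂) = 0.88 / √(1/110 + 1/87) = 6.1335

δ ≈ 6.133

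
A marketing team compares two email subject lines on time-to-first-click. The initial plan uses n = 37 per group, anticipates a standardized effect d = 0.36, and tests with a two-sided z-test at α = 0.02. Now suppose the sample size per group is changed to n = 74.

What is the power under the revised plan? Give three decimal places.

With n = 74 per group: δ = d·√(n/2) = 0.36 × √(74/2) = 2.1898. Critical value z_{0.01} = 2.326.
Revised power = Φ(δ − 2.326) + Φ(−δ − 2.326) = Φ(-0.137) + Φ(-4.516) = 0.4457 + 0.0000 = 0.4457.

Power ≈ 0.446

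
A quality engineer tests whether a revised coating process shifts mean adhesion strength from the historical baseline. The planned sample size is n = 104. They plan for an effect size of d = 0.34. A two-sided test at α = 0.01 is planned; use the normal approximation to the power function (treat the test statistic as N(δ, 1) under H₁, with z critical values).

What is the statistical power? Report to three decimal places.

Power ≈ 0.814

Noncentrality parameter: δ = d·√n = 0.34 × √104 = 3.4673
Critical value for a two-sided test at α = 0.01: z_{α/2} = 2.576.
Power = Φ(δ − 2.576) + Φ(−δ − 2.576) = Φ(0.892) + Φ(-6.043) = 0.8137 + 0.0000 = 0.8137.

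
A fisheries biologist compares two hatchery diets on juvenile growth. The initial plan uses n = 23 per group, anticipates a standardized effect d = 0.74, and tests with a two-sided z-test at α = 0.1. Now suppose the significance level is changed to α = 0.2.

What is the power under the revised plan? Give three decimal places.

δ = d·√(n/2) = 0.74 × √(23/2) = 2.5095 (unchanged). New critical value: z_{0.1} = 1.282.
Revised power = Φ(δ − 1.282) + Φ(−δ − 1.282) = Φ(1.228) + Φ(-3.791) = 0.8903 + 0.0001 = 0.8903.

Power ≈ 0.890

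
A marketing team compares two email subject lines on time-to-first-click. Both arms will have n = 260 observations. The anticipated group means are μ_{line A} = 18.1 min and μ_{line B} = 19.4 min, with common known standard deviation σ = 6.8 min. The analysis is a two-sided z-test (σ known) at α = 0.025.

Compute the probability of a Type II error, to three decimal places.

β ≈ 0.525

Standardized effect: d = |μ_{line A} − μ_{line B}| / σ = |18.1 − 19.4| / 6.8 = 0.1912
Noncentrality parameter: δ = d·√(n/2) = 0.1912 × √(260/2) = 2.1797
Two-sided α = 0.025 → critical value z_{0.0125} = 2.241.
Power = Φ(δ − 2.241) + Φ(−δ − 2.241) = Φ(-0.062) + Φ(-4.421) = 0.4754 + 0.0000 = 0.4754.
Type II error: β = 1 − power = 1 − 0.4754 = 0.5246.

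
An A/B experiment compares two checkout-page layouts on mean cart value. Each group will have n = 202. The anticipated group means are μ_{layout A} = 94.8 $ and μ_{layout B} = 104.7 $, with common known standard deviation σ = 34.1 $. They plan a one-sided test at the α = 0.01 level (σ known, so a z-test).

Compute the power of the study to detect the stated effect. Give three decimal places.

Power ≈ 0.723

Standardized effect: d = |μ_{layout A} − μ_{layout B}| / σ = |94.8 − 104.7| / 34.1 = 0.2903
Noncentrality parameter: δ = d·√(n/2) = 0.2903 × √(202/2) = 2.9177
One-sided α = 0.01 → critical value z_{0.01} = 2.326.
Power = P(Z > 2.326 − δ) = Φ(0.591) = 0.7229.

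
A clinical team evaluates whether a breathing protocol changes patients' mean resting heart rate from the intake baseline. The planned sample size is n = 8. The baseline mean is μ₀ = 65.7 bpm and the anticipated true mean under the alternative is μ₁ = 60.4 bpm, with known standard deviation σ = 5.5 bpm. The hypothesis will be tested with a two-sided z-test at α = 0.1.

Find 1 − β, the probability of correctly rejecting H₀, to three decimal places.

Standardized effect: d = |μ₁ − μ₀| / σ = |60.4 − 65.7| / 5.5 = 0.9636
Noncentrality parameter: δ = d·√n = 0.9636 × √8 = 2.7256
Critical value for a two-sided test at α = 0.1: z_{α/2} = 1.645.
Power = Φ(δ − 1.645) + Φ(−δ − 1.645) = Φ(1.081) + Φ(-4.370) = 0.8601 + 0.0000 = 0.8601.

Power ≈ 0.860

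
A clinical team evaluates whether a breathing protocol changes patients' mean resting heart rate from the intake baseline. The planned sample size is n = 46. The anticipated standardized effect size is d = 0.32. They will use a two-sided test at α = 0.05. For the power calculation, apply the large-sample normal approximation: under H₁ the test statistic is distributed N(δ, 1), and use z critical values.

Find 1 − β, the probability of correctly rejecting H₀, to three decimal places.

Noncentrality parameter: λ = d·√n = 0.32 × √46 = 2.1703
Critical value for a two-sided test at α = 0.05: z_{α/2} = 1.960.
Power = Φ(λ − 1.960) + Φ(−λ − 1.960) = Φ(0.210) + Φ(-4.130) = 0.5833 + 0.0000 = 0.5833.

Power ≈ 0.583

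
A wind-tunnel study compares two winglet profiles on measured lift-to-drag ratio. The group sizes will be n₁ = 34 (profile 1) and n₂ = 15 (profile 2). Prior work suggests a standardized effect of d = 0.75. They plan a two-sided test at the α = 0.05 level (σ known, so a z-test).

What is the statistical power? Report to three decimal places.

Power ≈ 0.677

Noncentrality parameter: δ = d / √(1/n₁ + 1/n₂) = 0.75 / √(1/34 + 1/15) = 2.4196
Critical value for a two-sided test at α = 0.05: z_{α/2} = 1.960.
Power = Φ(δ − 1.960) + Φ(−δ − 1.960) = Φ(0.460) + Φ(-4.380) = 0.6771 + 0.0000 = 0.6771.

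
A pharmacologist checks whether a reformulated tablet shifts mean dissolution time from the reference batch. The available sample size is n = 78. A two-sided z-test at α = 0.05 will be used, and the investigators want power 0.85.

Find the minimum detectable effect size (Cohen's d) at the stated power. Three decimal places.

Need Φ(δ − 1.960) = 0.85, so δ = 1.960 + 1.036 = 2.996.
(The second rejection-region term Φ(−δ − z_{α/2}) is negligible and dropped.)
δ = d·√n ⇒ d = δ/√n = 2.996/√78 = 0.3393.

d ≈ 0.339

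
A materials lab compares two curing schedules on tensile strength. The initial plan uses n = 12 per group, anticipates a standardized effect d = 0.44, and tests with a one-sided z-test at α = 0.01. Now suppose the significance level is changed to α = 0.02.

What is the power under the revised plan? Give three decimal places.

δ = d·√(n/2) = 0.44 × √(12/2) = 1.0778 (unchanged). New critical value: z_{0.02} = 2.054.
Revised power = P(Z > 2.054 − δ) = Φ(-0.976) = 0.1645.

Power ≈ 0.165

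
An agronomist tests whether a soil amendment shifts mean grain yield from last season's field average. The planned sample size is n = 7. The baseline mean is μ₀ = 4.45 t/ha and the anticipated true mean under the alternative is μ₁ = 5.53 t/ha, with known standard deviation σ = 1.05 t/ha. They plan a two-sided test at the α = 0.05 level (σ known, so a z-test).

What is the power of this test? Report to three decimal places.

Power ≈ 0.777

Standardized effect: d = |μ₁ − μ₀| / σ = |5.53 − 4.45| / 1.05 = 1.0286
Noncentrality parameter: δ = d·√n = 1.0286 × √7 = 2.7213
Critical value for a two-sided test at α = 0.05: z_{α/2} = 1.960.
Power = Φ(δ − 1.960) + Φ(−δ − 1.960) = Φ(0.761) + Φ(-4.681) = 0.7768 + 0.0000 = 0.7768.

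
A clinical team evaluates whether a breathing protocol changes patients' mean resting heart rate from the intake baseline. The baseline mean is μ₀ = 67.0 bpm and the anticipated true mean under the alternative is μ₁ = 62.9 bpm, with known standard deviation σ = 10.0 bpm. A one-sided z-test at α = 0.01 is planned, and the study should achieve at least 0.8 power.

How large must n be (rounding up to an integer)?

Standardized effect: d = |μ₁ − μ₀| / σ = |62.9 − 67.0| / 10.0 = 0.4100
Set Φ(δ − 2.326) = 0.8; then δ − 2.326 = Φ⁻¹(0.8) = 0.842, giving δ = 3.168.
δ = d·√n ⇒ n = (δ/d)² = (3.168 / 0.4100)² = 59.70.
Rounding up, n = 60.

n = 60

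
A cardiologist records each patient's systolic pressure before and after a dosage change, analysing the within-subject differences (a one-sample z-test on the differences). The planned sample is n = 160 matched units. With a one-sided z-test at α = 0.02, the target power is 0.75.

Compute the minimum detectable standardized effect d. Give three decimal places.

d ≈ 0.216

Required noncentrality: δ = z_{0.02} + z_{0.25} = 2.054 + 0.674 = 2.728.
δ = d·√n ⇒ d = δ/√n = 2.728/√160 = 0.2157.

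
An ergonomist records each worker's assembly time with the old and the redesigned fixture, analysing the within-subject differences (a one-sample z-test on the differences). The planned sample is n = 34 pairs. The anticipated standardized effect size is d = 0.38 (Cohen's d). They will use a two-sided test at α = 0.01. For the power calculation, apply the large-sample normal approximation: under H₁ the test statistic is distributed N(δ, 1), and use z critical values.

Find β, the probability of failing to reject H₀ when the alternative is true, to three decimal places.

Noncentrality parameter: δ = d·√n = 0.38 × √34 = 2.2158
Two-sided α = 0.01 → critical value z_{0.005} = 2.576.
Power = Φ(δ − 2.576) + Φ(−δ − 2.576) = Φ(-0.360) + Φ(-4.792) = 0.3594 + 0.0000 = 0.3594.
Type II error: β = 1 − power = 1 − 0.3594 = 0.6406.

β ≈ 0.641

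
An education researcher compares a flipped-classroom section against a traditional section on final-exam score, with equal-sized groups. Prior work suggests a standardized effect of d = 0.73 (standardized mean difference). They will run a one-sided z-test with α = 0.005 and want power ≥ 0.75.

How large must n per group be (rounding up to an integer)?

Set Φ(δ − 2.576) = 0.75; then δ − 2.576 = Φ⁻¹(0.75) = 0.674, giving δ = 3.250.
δ = d·√(n/2) ⇒ n = 2(δ/d)² = 2 × (3.250 / 0.73)² = 39.65.
Rounding up, n = 40 per group.

n = 40 per group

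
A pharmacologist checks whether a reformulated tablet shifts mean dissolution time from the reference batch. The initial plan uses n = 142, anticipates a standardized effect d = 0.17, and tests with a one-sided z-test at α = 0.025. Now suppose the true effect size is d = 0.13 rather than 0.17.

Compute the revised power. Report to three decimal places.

With d = 0.13: δ = d·√n = 0.13 × √142 = 1.5491. Critical value z_{0.025} = 1.960.
Revised power = P(Z > 1.960 − δ) = Φ(-0.411) = 0.3406.

Power ≈ 0.341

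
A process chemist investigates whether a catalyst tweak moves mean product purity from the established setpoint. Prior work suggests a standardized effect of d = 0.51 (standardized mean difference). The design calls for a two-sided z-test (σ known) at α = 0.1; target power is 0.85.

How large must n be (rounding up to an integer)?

n = 28

For power 0.85 need Φ(δ − z_{0.05}) = 0.85, so δ = z_{0.05} + z_{0.15} = 1.645 + 1.036 = 2.681.
(The Φ(−δ − z_{α/2}) term is vanishingly small for δ > 0 and is dropped in the standard sample-size formula.)
δ = d·√n ⇒ n = (δ/d)² = (2.681 / 0.51)² = 27.64.
Round up to the next whole unit.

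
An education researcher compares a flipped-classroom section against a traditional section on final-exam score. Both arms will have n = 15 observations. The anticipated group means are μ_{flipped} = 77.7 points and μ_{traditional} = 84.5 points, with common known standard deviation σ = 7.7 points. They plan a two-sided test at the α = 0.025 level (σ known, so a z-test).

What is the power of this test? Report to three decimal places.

Standardized effect: d = |μ_{flipped} − μ_{traditional}| / σ = |77.7 − 84.5| / 7.7 = 0.8831
Noncentrality parameter: δ = d·√(n/2) = 0.8831 × √(15/2) = 2.4185
Critical value for a two-sided test at α = 0.025: z_{α/2} = 2.241.
Power = Φ(δ − 2.241) + Φ(−δ − 2.241) = Φ(0.177) + Φ(-4.660) = 0.5703 + 0.0000 = 0.5703.

Power ≈ 0.570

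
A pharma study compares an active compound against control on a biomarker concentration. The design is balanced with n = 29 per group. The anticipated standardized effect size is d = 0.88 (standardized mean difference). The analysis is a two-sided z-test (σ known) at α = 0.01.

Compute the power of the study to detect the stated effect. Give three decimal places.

Power ≈ 0.781

Noncentrality parameter: δ = d·√(n/2) = 0.88 × √(29/2) = 3.3509
Critical value for a two-sided test at α = 0.01: z_{α/2} = 2.576.
Power = Φ(δ − 2.576) + Φ(−δ − 2.576) = Φ(0.775) + Φ(-5.927) = 0.7809 + 0.0000 = 0.7809.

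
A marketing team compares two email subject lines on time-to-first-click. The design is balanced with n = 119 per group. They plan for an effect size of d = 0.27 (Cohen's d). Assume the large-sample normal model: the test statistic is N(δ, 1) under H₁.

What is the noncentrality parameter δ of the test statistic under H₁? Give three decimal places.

δ ≈ 2.083

δ = d·√(n/2) = 0.27 × √(119/2) = 2.0827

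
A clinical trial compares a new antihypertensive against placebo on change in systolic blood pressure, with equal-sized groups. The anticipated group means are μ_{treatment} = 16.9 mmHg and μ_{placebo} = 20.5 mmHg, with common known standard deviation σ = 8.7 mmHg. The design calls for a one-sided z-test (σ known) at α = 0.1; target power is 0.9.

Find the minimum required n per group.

Standardized effect: d = |μ_{treatment} − μ_{placebo}| / σ = |16.9 − 20.5| / 8.7 = 0.4138
Set Φ(δ − 1.282) = 0.9; then δ − 1.282 = Φ⁻¹(0.9) = 1.282, giving δ = 2.563.
δ = d·√(n/2) ⇒ n = 2(δ/d)² = 2 × (2.563 / 0.4138)² = 76.74.
Rounding up, n = 77 per group.

n = 77 per group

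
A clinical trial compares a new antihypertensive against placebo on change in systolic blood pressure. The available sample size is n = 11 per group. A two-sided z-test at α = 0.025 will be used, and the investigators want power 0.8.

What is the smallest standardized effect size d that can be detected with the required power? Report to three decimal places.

d ≈ 1.315

Required noncentrality: δ = z_{0.0125} + z_{0.20} = 2.241 + 0.842 = 3.083.
(The second rejection-region term Φ(−δ − z_{α/2}) is negligible and dropped.)
δ = d·√(n/2) ⇒ d = δ/√(n/2) = 3.083/√(11/2) = 1.3146.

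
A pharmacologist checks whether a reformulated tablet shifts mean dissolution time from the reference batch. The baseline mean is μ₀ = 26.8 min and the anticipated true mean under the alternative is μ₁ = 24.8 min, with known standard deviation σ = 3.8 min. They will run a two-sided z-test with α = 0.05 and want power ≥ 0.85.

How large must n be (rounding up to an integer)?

Standardized effect: d = |μ₁ − μ₀| / σ = |24.8 − 26.8| / 3.8 = 0.5263
Set Φ(δ − 1.960) = 0.85; then δ − 1.960 = Φ⁻¹(0.85) = 1.036, giving δ = 2.996.
(Ignoring the negligible lower-tail rejection probability gives the usual closed-form inversion.)
δ = d·√n ⇒ n = (δ/d)² = (2.996 / 0.5263)² = 32.41.
Rounding up, n = 33.

n = 33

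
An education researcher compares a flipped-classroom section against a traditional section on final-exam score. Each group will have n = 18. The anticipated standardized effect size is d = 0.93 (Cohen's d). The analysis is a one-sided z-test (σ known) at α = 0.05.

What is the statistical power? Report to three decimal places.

Noncentrality parameter: δ = d·√(n/2) = 0.93 × √(18/2) = 2.7900
Critical value for a one-sided test at α = 0.05: z_α = 1.645.
Power = P(Z > 1.645 − δ) = Φ(1.145) = 0.8739.

Power ≈ 0.874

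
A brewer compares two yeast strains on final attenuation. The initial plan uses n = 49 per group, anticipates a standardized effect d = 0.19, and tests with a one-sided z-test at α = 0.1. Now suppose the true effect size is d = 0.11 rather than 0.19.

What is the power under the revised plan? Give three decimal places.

Power ≈ 0.231

With d = 0.11: δ = d·√(n/2) = 0.11 × √(49/2) = 0.5445. Critical value z_{0.1} = 1.282.
Revised power = P(Z > 1.282 − δ) = Φ(-0.737) = 0.2305.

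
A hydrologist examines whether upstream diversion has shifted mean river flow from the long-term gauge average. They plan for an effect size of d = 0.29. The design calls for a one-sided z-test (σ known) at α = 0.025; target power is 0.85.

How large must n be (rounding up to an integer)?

Set Φ(δ − 1.960) = 0.85; then δ − 1.960 = Φ⁻¹(0.85) = 1.036, giving δ = 2.996.
δ = d·√n ⇒ n = (δ/d)² = (2.996 / 0.29)² = 106.76.
Rounding up, n = 107.

n = 107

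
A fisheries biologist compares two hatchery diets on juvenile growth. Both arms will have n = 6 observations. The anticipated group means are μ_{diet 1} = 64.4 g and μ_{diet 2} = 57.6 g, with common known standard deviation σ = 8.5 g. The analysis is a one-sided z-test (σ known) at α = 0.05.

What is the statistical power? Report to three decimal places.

Power ≈ 0.398

Standardized effect: d = |μ_{diet 1} − μ_{diet 2}| / σ = |64.4 − 57.6| / 8.5 = 0.8000
Noncentrality parameter: δ = d·√(n/2) = 0.8000 × √(6/2) = 1.3856
One-sided α = 0.05 → critical value z_{0.05} = 1.645.
Power = Φ(δ − 1.645) = Φ(-0.259) = 0.3977.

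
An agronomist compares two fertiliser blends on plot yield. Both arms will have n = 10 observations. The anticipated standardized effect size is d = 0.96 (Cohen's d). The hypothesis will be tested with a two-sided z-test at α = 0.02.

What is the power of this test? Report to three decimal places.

Noncentrality parameter: λ = d·√(n/2) = 0.96 × √(10/2) = 2.1466
Critical value for a two-sided test at α = 0.02: z_{α/2} = 2.326.
Power = Φ(λ − 2.326) + Φ(−λ − 2.326) = Φ(-0.180) + Φ(-4.473) = 0.4287 + 0.0000 = 0.4287.

Power ≈ 0.429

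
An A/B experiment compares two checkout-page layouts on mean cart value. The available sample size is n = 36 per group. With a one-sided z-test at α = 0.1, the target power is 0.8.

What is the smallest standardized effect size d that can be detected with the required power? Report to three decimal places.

d ≈ 0.500

Required noncentrality: δ = z_{0.1} + z_{0.20} = 1.282 + 0.842 = 2.123.
δ = d·√(n/2) ⇒ d = δ/√(n/2) = 2.123/√(36/2) = 0.5004.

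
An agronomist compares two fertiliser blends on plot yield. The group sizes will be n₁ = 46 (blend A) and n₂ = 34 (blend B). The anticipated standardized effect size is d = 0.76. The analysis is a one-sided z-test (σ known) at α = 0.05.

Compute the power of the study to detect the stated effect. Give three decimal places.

Power ≈ 0.957

Noncentrality parameter: λ = d / √(1/n₁ + 1/n₂) = 0.76 / √(1/46 + 1/34) = 3.3604
Critical value for a one-sided test at α = 0.05: z_α = 1.645.
Power = P(Z > 1.645 − λ) = Φ(1.716) = 0.9569.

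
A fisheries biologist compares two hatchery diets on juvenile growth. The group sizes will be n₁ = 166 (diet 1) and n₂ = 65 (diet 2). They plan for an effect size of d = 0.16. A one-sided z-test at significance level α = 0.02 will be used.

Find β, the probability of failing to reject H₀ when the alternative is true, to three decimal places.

Noncentrality parameter: δ = d / √(1/n₁ + 1/n₂) = 0.16 / √(1/166 + 1/65) = 1.0935
One-sided α = 0.02 → critical value z_{0.02} = 2.054.
Power = P(Z > 2.054 − δ) = Φ(-0.960) = 0.1685.
Type II error: β = 1 − power = 1 − 0.1685 = 0.8315.

β ≈ 0.832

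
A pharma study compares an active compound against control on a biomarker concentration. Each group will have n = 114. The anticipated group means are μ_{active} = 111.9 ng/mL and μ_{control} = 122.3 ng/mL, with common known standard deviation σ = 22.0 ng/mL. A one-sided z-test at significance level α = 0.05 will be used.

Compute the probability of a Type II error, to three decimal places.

β ≈ 0.027

Standardized effect: d = |μ_{active} − μ_{control}| / σ = |111.9 − 122.3| / 22.0 = 0.4727
Noncentrality parameter: δ = d·√(n/2) = 0.4727 × √(114/2) = 3.5690
Critical value for a one-sided test at α = 0.05: z_α = 1.645.
Power = Φ(δ − 1.645) = Φ(1.924) = 0.9728.
Type II error: β = 1 − power = 1 − 0.9728 = 0.0272.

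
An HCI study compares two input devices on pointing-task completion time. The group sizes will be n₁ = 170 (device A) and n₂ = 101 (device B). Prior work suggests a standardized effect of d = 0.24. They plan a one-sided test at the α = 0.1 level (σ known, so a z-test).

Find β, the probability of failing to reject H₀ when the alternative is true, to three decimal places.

Noncentrality parameter: δ = d / √(1/n₁ + 1/n₂) = 0.24 / √(1/170 + 1/101) = 1.9103
One-sided α = 0.1 → critical value z_{0.1} = 1.282.
Power = P(Z > 1.282 − δ) = Φ(0.629) = 0.7353.
Type II error: β = 1 − power = 1 − 0.7353 = 0.2647.

β ≈ 0.265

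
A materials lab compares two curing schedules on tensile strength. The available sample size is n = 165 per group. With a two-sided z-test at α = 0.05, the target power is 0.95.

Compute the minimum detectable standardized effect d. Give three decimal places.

Need Φ(δ − 1.960) = 0.95, so δ = 1.960 + 1.645 = 3.605.
(The second rejection-region term Φ(−δ − z_{α/2}) is negligible and dropped.)
δ = d·√(n/2) ⇒ d = δ/√(n/2) = 3.605/√(165/2) = 0.3969.

d ≈ 0.397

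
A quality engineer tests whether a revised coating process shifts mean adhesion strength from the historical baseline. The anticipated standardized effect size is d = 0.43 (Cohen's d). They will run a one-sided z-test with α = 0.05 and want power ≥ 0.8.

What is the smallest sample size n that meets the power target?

Set Φ(δ − 1.645) = 0.8; then δ − 1.645 = Φ⁻¹(0.8) = 0.842, giving δ = 2.486.
δ = d·√n ⇒ n = (δ/d)² = (2.486 / 0.43)² = 33.44.
Round up to the next whole unit.

n = 34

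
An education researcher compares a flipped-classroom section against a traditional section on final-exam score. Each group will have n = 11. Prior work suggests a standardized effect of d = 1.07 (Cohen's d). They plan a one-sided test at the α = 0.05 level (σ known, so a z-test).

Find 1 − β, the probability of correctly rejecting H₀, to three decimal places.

Power ≈ 0.806

Noncentrality parameter: δ = d·√(n/2) = 1.07 × √(11/2) = 2.5094
One-sided α = 0.05 → critical value z_{0.05} = 1.645.
Power = P(Z > 1.645 − δ) = Φ(0.865) = 0.8063.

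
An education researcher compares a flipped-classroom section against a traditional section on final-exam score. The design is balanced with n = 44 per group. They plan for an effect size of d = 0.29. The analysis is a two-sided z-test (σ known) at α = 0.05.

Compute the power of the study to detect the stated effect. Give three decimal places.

Power ≈ 0.275

Noncentrality parameter: δ = d·√(n/2) = 0.29 × √(44/2) = 1.3602
Critical value for a two-sided test at α = 0.05: z_{α/2} = 1.960.
Power = Φ(δ − 1.960) + Φ(−δ − 1.960) = Φ(-0.600) + Φ(-3.320) = 0.2743 + 0.0004 = 0.2748.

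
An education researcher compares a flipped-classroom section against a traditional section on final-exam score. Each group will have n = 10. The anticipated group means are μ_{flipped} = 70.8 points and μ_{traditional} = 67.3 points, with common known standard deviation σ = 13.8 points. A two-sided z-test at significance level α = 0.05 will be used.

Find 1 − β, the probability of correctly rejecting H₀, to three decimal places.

Standardized effect: d = |μ_{flipped} − μ_{traditional}| / σ = |70.8 − 67.3| / 13.8 = 0.2536
Noncentrality parameter: δ = d·√(n/2) = 0.2536 × √(10/2) = 0.5671
Critical value for a two-sided test at α = 0.05: z_{α/2} = 1.960.
Power = Φ(δ − 1.960) + Φ(−δ − 1.960) = Φ(-1.393) + Φ(-2.527) = 0.0818 + 0.0058 = 0.0876.

Power ≈ 0.088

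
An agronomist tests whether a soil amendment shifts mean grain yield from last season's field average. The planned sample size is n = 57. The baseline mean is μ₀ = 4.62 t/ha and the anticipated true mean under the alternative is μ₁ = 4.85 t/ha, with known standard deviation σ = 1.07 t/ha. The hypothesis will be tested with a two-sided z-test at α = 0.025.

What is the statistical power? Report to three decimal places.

Power ≈ 0.268

Standardized effect: d = |μ₁ − μ₀| / σ = |4.85 − 4.62| / 1.07 = 0.2150
Noncentrality parameter: δ = d·√n = 0.2150 × √57 = 1.6229
Two-sided α = 0.025 → critical value z_{0.0125} = 2.241.
Power = Φ(δ − 2.241) + Φ(−δ − 2.241) = Φ(-0.619) + Φ(-3.864) = 0.2681 + 0.0001 = 0.2682.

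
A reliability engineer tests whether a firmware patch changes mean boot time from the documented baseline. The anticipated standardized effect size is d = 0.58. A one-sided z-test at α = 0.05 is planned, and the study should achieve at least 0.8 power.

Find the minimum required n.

For power 0.8 need Φ(δ − z_{0.05}) = 0.8, so δ = z_{0.05} + z_{0.20} = 1.645 + 0.842 = 2.486.
δ = d·√n ⇒ n = (δ/d)² = (2.486 / 0.58)² = 18.38.
Round up to the next whole unit.

n = 19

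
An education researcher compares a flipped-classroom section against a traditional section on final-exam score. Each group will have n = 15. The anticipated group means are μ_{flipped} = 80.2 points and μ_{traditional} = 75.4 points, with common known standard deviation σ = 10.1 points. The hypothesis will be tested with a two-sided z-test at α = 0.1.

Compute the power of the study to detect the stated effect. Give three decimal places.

Power ≈ 0.367

Standardized effect: d = |μ_{flipped} − μ_{traditional}| / σ = |80.2 − 75.4| / 10.1 = 0.4752
Noncentrality parameter: δ = d·√(n/2) = 0.4752 × √(15/2) = 1.3015
Critical value for a two-sided test at α = 0.1: z_{α/2} = 1.645.
Power = Φ(δ − 1.645) + Φ(−δ − 1.645) = Φ(-0.343) + Φ(-2.946) = 0.3657 + 0.0016 = 0.3673.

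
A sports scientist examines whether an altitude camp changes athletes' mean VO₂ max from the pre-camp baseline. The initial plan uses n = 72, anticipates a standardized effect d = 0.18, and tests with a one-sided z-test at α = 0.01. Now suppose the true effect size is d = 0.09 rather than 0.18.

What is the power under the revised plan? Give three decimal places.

With d = 0.09: δ = d·√n = 0.09 × √72 = 0.7637. Critical value z_{0.01} = 2.326.
Revised power = Φ(δ − 2.326) = Φ(-1.563) = 0.0591.

Power ≈ 0.059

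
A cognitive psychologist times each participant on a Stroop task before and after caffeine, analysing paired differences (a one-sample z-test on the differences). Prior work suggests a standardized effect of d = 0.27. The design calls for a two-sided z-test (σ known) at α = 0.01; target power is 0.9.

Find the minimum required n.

n = 205

Set Φ(δ − 2.576) = 0.9; then δ − 2.576 = Φ⁻¹(0.9) = 1.282, giving δ = 3.857.
(For δ > 0 the lower-tail rejection region contributes negligibly to power, so the one-term inversion is standard.)
δ = d·√n ⇒ n = (δ/d)² = (3.857 / 0.27)² = 204.11.
Round up to the next whole unit.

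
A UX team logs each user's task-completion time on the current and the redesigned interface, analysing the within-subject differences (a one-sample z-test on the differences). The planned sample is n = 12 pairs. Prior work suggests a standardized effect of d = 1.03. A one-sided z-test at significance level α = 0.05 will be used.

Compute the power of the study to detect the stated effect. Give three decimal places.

Power ≈ 0.973

Noncentrality parameter: δ = d·√n = 1.03 × √12 = 3.5680
One-sided α = 0.05 → critical value z_{0.05} = 1.645.
Power = P(Z > 1.645 − δ) = Φ(1.923) = 0.9728.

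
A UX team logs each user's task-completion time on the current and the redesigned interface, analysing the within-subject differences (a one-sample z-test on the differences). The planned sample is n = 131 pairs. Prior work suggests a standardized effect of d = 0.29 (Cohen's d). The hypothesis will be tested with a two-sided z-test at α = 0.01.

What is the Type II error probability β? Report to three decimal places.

β ≈ 0.229

Noncentrality parameter: δ = d·√n = 0.29 × √131 = 3.3192
Two-sided α = 0.01 → critical value z_{0.005} = 2.576.
Power = Φ(δ − 2.576) + Φ(−δ − 2.576) = Φ(0.743) + Φ(-5.895) = 0.7714 + 0.0000 = 0.7714.
Type II error: β = 1 − power = 1 − 0.7714 = 0.2286.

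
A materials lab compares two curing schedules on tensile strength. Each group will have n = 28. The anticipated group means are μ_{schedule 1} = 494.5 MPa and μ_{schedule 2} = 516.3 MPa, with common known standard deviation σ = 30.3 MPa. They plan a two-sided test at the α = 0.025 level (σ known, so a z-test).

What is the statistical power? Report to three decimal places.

Power ≈ 0.674

Standardized effect: d = |μ_{schedule 1} − μ_{schedule 2}| / σ = |494.5 − 516.3| / 30.3 = 0.7195
Noncentrality parameter: δ = d·√(n/2) = 0.7195 × √(28/2) = 2.6920
Critical value for a two-sided test at α = 0.025: z_{α/2} = 2.241.
Power = Φ(δ − 2.241) + Φ(−δ − 2.241) = Φ(0.451) + Φ(-4.933) = 0.6739 + 0.0000 = 0.6739.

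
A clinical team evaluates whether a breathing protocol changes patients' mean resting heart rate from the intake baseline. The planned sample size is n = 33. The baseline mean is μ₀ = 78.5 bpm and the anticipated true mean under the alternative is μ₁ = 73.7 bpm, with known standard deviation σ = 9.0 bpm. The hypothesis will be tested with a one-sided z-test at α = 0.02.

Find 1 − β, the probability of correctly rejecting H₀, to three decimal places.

Power ≈ 0.844

Standardized effect: d = |μ₁ − μ₀| / σ = |73.7 − 78.5| / 9.0 = 0.5333
Noncentrality parameter: δ = d·√n = 0.5333 × √33 = 3.0638
One-sided α = 0.02 → critical value z_{0.02} = 2.054.
Power = P(Z > 2.054 − δ) = Φ(1.010) = 0.8438.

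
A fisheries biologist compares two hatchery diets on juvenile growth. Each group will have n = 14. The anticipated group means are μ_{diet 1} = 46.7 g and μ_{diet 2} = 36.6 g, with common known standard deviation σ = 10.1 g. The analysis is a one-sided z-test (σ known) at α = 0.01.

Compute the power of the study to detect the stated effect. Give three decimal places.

Power ≈ 0.625

Standardized effect: d = |μ_{diet 1} − μ_{diet 2}| / σ = |46.7 − 36.6| / 10.1 = 1.0000
Noncentrality parameter: δ = d·√(n/2) = 1.0000 × √(14/2) = 2.6458
Critical value for a one-sided test at α = 0.01: z_α = 2.326.
Power = Φ(δ − 2.326) = Φ(0.319) = 0.6253.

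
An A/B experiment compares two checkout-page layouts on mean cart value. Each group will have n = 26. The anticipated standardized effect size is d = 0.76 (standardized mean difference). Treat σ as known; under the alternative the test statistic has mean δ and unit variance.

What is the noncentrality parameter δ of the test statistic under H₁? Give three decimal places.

δ ≈ 2.740

δ = d·√(n/2) = 0.76 × √(26/2) = 2.7402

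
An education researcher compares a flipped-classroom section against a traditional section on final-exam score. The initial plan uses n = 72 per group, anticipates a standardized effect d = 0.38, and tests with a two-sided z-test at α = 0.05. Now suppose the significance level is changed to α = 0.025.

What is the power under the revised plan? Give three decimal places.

δ = d·√(n/2) = 0.38 × √(72/2) = 2.2800 (unchanged). New critical value: z_{0.0125} = 2.241.
Revised power = Φ(δ − 2.241) + Φ(−δ − 2.241) = Φ(0.039) + Φ(-4.521) = 0.5154 + 0.0000 = 0.5154.

Power ≈ 0.515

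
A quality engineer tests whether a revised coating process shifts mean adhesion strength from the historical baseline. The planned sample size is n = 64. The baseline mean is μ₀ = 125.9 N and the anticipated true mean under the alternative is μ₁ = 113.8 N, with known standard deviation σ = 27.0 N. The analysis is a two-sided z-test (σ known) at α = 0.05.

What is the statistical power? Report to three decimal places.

Standardized effect: d = |μ₁ − μ₀| / σ = |113.8 − 125.9| / 27.0 = 0.4481
Noncentrality parameter: δ = d·√n = 0.4481 × √64 = 3.5852
Critical value for a two-sided test at α = 0.05: z_{α/2} = 1.960.
Power = Φ(δ − 1.960) + Φ(−δ − 1.960) = Φ(1.625) + Φ(-5.545) = 0.9479 + 0.0000 = 0.9479.

Power ≈ 0.948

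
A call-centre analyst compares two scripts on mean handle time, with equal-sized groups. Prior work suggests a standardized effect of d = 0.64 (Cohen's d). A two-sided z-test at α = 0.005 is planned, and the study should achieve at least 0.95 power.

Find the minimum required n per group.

n = 97 per group

Set Φ(δ − 2.807) = 0.95; then δ − 2.807 = Φ⁻¹(0.95) = 1.645, giving δ = 4.452.
(For δ > 0 the lower-tail rejection region contributes negligibly to power, so the one-term inversion is standard.)
δ = d·√(n/2) ⇒ n = 2(δ/d)² = 2 × (4.452 / 0.64)² = 96.77.
Round up to the next whole unit.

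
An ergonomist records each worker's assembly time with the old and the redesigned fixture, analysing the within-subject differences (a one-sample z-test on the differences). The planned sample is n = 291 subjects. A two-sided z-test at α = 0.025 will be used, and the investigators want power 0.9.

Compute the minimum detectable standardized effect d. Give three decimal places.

Required noncentrality: δ = z_{0.0125} + z_{0.10} = 2.241 + 1.282 = 3.523.
(The second rejection-region term Φ(−δ − z_{α/2}) is negligible and dropped.)
δ = d·√n ⇒ d = δ/√n = 3.523/√291 = 0.2065.

d ≈ 0.207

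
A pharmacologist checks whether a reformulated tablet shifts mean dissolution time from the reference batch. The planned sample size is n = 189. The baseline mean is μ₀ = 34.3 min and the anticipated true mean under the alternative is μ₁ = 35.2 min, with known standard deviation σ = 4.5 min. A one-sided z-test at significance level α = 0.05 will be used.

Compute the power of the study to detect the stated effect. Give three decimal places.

Power ≈ 0.865

Standardized effect: d = |μ₁ − μ₀| / σ = |35.2 − 34.3| / 4.5 = 0.2000
Noncentrality parameter: δ = d·√n = 0.2000 × √189 = 2.7495
One-sided α = 0.05 → critical value z_{0.05} = 1.645.
Power = P(Z > 1.645 − δ) = Φ(1.105) = 0.8654.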